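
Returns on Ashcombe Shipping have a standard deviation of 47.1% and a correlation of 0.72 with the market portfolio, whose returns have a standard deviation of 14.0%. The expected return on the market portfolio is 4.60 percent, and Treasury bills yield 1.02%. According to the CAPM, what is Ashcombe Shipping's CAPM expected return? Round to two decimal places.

9.69%

β = ρ × σ_i / σ_m = 0.72 × 47.1% / 14.0% = 2.4223
MRP = 4.60% − 1.02% = 3.58%
E(R) = 1.02% + 2.4223 × 3.58% = 9.69%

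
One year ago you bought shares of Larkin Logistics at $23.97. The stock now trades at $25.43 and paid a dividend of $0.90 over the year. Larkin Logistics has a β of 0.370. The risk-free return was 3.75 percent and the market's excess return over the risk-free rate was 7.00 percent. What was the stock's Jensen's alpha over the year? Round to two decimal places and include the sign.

Realised HPR = (P1 + D1 − P0) / P0 = (25.43 + 0.90 − 23.97) / 23.97 = 2.36 / 23.97 = 9.8456%
CAPM required = R_f + β·MRP = 3.75% + 0.370 × 7.00% = 6.34000%
α = realised − required = 9.8456% − 6.34000% = +3.51%

+3.51%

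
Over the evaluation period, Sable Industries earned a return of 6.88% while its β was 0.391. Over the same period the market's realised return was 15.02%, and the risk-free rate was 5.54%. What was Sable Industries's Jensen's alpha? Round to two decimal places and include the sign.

Market excess return = 15.02% − 5.54% = 9.48%
CAPM benchmark = R_f + β(R_m − R_f) = 5.54% + 0.391 × 9.48% = 9.24668%
α = actual − benchmark = 6.88% − 9.24668% = -2.37%

-2.37%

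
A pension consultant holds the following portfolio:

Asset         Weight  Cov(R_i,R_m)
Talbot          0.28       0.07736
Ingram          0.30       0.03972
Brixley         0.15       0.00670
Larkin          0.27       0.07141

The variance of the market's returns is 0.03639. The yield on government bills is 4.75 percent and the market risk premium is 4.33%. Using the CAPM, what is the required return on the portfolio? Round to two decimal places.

β_Talbot = 0.07736 / 0.03639 = 2.1259
β_Ingram = 0.03972 / 0.03639 = 1.0915
β_Brixley = 0.00670 / 0.03639 = 0.1841
β_Larkin = 0.07141 / 0.03639 = 1.9624
β_P = Σ w_i β_i = 0.28×2.1259 + 0.30×1.0915 + 0.15×0.1841 + 0.27×1.9624 = 1.4802
E(R_P) = R_f + β_P × MRP = 4.75% + 1.4802 × 4.33% = 11.16%

11.16%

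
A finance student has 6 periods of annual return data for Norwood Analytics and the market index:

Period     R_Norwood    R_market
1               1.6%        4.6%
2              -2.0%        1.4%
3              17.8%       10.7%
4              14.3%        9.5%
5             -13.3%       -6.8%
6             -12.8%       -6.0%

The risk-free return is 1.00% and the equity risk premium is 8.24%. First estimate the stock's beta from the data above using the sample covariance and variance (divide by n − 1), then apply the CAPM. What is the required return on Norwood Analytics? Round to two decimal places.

15.28%

Mean R_i = (1.6 − 2.0 + 17.8 + 14.3 − 13.3 − 12.8) / 6 = 0.9333%
Mean R_m = (4.6 + 1.4 + 10.7 + 9.5 − 6.8 − 6.0) / 6 = 2.2333%
Σ(R_i − R̄_i)(R_m − R̄_m) = 485.6033  ⇒  Cov = 485.6033 / 5 = 97.1207
Σ(R_m − R̄_m)² = 280.1733  ⇒  Var(R_m) = 280.1733 / 5 = 56.0347
β = Cov / Var(R_m) = 97.1207 / 56.0347 = 1.7332
E(R) = R_f + β × MRP = 1.00% + 1.7332 × 8.24% = 15.28%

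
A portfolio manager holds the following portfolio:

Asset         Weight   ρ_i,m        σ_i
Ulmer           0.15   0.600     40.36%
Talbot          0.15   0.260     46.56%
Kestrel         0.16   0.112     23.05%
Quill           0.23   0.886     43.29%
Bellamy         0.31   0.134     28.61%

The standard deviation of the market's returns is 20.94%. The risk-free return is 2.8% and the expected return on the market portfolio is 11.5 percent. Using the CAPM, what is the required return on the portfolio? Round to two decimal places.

9.39%

β_Ulmer = 0.600 × 40.36% / 20.94% = 1.1564
β_Talbot = 0.260 × 46.56% / 20.94% = 0.5781
β_Kestrel = 0.112 × 23.05% / 20.94% = 0.1233
β_Quill = 0.886 × 43.29% / 20.94% = 1.8317
β_Bellamy = 0.134 × 28.61% / 20.94% = 0.1831
β_P = Σ w_i β_i = 0.15×1.1564 + 0.15×0.5781 + 0.16×0.1233 + 0.23×1.8317 + 0.31×0.1831 = 0.7580
MRP = 11.5% − 2.8% = 8.70%
E(R_P) = R_f + β_P × MRP = 2.8% + 0.7580 × 8.7% = 9.39%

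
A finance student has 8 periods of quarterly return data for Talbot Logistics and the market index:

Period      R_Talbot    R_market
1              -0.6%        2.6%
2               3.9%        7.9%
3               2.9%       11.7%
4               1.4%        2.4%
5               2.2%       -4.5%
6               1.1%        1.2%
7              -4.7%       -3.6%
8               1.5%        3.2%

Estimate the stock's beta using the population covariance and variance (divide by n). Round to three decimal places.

0.295

Mean R_i = (-0.6 + 3.9 + 2.9 + 1.4 + 2.2 + 1.1 − 4.7 + 1.5) / 8 = 0.9625%
Mean R_m = (2.6 + 7.9 + 11.7 + 2.4 − 4.5 + 1.2 − 3.6 + 3.2) / 8 = 2.6125%
Σ(R_i − R̄_i)(R_m − R̄_m) = 59.5638  ⇒  Cov = 59.5638 / 8 = 7.4455
Σ(R_m − R̄_m)² = 202.1088  ⇒  Var(R_m) = 202.1088 / 8 = 25.2636
β = Cov / Var(R_m) = 7.4455 / 25.2636 = 0.2947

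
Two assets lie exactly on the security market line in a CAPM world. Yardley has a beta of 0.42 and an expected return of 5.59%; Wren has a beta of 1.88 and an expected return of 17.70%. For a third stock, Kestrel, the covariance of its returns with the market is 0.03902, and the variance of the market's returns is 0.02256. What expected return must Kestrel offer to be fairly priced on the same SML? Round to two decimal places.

16.45%

MRP = (17.70% − 5.59%) / (1.88 − 0.42) = 8.2945%
R_f = 5.59% − 0.42 × 8.2945% = 2.1063%
β_Kestrel = Cov / Var(R_m) = 0.03902 / 0.02256 = 1.7296
E(R_Kestrel) = R_f + β × MRP = 2.1063% + 1.7296 × 8.2945% = 16.45%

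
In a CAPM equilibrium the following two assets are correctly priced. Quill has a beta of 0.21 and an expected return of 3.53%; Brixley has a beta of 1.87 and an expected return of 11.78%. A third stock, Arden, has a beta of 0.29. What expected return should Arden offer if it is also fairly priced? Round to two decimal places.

MRP (SML slope) = (11.78% − 3.53%) / (1.87 − 0.21) = 8.25% / 1.66 = 4.9699%
R_f (intercept) = 3.53% − 0.21 × 4.9699% = 2.4863%
E(R_Arden) = R_f + β × MRP = 2.4863% + 0.29 × 4.9699% = 3.93%

3.93%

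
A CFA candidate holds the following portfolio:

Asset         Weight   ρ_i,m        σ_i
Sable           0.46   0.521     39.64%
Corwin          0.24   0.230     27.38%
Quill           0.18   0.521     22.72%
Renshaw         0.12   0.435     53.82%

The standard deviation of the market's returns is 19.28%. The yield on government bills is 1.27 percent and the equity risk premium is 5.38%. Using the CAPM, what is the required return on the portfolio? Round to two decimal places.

5.72%

β_Sable = 0.521 × 39.64% / 19.28% = 1.0712
β_Corwin = 0.230 × 27.38% / 19.28% = 0.3266
β_Quill = 0.521 × 22.72% / 19.28% = 0.6140
β_Renshaw = 0.435 × 53.82% / 19.28% = 1.2143
β_P = Σ w_i β_i = 0.46×1.0712 + 0.24×0.3266 + 0.18×0.6140 + 0.12×1.2143 = 0.8274
E(R_P) = R_f + β_P × MRP = 1.27% + 0.8274 × 5.38% = 5.72%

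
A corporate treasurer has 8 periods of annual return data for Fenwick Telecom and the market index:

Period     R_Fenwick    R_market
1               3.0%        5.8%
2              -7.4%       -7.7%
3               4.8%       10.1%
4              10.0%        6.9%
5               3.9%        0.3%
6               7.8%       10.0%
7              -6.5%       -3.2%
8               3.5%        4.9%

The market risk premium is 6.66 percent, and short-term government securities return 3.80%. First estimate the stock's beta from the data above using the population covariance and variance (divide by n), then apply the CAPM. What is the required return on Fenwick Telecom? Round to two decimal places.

Mean R_i = (3.0 − 7.4 + 4.8 + 10.0 + 3.9 + 7.8 − 6.5 + 3.5) / 8 = 2.3875%
Mean R_m = (5.8 − 7.7 + 10.1 + 6.9 + 0.3 + 10.0 − 3.2 + 4.9) / 8 = 3.3875%
Σ(R_i − R̄_i)(R_m − R̄_m) = 244.2788  ⇒  Cov = 244.2788 / 8 = 30.5349
Σ(R_m − R̄_m)² = 285.0888  ⇒  Var(R_m) = 285.0888 / 8 = 35.6361
β = Cov / Var(R_m) = 30.5349 / 35.6361 = 0.8569
E(R) = R_f + β × MRP = 3.80% + 0.8569 × 6.66% = 9.51%

9.51%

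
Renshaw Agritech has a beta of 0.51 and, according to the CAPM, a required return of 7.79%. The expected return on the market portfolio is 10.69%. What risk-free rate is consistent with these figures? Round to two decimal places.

4.77%

E(R) = R_f + β(E(R_m) − R_f) = R_f(1 − β) + β·E(R_m)
7.79% = R_f × (1 − 0.51) + 0.51 × 10.69%
7.79% = R_f × 0.49 + 5.4519%
R_f = (7.79% − 5.4519%) / 0.49 = 4.77%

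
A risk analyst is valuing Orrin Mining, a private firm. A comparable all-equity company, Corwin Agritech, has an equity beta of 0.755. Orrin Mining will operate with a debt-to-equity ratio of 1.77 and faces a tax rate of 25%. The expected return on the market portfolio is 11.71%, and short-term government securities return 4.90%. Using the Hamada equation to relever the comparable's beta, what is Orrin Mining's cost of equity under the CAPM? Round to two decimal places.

16.87%

β_L = β_U × [1 + (1 − t)(D/E)] = 0.755 × [1 + (1 − 0.25) × 1.77]
    = 0.755 × [1 + 0.75 × 1.77] = 0.755 × 2.3275 = 1.7573
MRP = 11.71% − 4.90% = 6.81%
E(R) = R_f + β_L × MRP = 4.90% + 1.7573 × 6.81% = 16.87%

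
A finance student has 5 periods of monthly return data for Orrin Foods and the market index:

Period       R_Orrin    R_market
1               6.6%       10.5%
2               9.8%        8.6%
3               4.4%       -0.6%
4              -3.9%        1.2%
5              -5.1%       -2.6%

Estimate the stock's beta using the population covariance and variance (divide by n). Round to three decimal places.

Mean R_i = (6.6 + 9.8 + 4.4 − 3.9 − 5.1) / 5 = 2.3600%
Mean R_m = (10.5 + 8.6 − 0.6 + 1.2 − 2.6) / 5 = 3.4200%
Σ(R_i − R̄_i)(R_m − R̄_m) = 119.1640  ⇒  Cov = 119.1640 / 5 = 23.8328
Σ(R_m − R̄_m)² = 134.2880  ⇒  Var(R_m) = 134.2880 / 5 = 26.8576
β = Cov / Var(R_m) = 23.8328 / 26.8576 = 0.8874

0.887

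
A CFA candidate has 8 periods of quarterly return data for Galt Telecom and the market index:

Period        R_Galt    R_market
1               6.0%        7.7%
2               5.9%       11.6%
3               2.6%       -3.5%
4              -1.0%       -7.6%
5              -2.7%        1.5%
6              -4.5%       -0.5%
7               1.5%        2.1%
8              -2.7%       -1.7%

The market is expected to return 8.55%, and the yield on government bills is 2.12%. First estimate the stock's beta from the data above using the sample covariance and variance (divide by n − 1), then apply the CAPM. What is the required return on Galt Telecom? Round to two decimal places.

Mean R_i = (6.0 + 5.9 + 2.6 − 1.0 − 2.7 − 4.5 + 1.5 − 2.7) / 8 = 0.6375%
Mean R_m = (7.7 + 11.6 − 3.5 − 7.6 + 1.5 − 0.5 + 2.1 − 1.7) / 8 = 1.2000%
Σ(R_i − R̄_i)(R_m − R̄_m) = 112.9600  ⇒  Cov = 112.9600 / 7 = 16.1371
Σ(R_m − R̄_m)² = 262.1400  ⇒  Var(R_m) = 262.1400 / 7 = 37.4486
β = Cov / Var(R_m) = 16.1371 / 37.4486 = 0.4309
MRP = 8.55% − 2.12% = 6.43%
E(R) = R_f + β × MRP = 2.12% + 0.4309 × 6.43% = 4.89%

4.89%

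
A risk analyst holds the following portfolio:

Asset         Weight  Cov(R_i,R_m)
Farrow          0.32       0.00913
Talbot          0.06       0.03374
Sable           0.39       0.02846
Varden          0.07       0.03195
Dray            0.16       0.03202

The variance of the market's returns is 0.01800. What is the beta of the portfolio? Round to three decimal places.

β_Farrow = 0.00913 / 0.01800 = 0.5072
β_Talbot = 0.03374 / 0.01800 = 1.8744
β_Sable = 0.02846 / 0.01800 = 1.5811
β_Varden = 0.03195 / 0.01800 = 1.7750
β_Dray = 0.03202 / 0.01800 = 1.7789
β_P = Σ w_i β_i = 0.32×0.5072 + 0.06×1.8744 + 0.39×1.5811 + 0.07×1.7750 + 0.16×1.7789 = 1.3003

1.300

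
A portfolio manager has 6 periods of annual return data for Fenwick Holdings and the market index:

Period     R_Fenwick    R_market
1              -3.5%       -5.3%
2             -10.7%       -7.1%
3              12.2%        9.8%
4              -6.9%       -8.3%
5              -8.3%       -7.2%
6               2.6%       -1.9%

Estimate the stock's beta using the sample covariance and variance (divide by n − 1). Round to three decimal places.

Mean R_i = (-3.5 − 10.7 + 12.2 − 6.9 − 8.3 + 2.6) / 6 = -2.4333%
Mean R_m = (-5.3 − 7.1 + 9.8 − 8.3 − 7.2 − 1.9) / 6 = -3.3333%
Σ(R_i − R̄_i)(R_m − R̄_m) = 277.5033  ⇒  Cov = 277.5033 / 5 = 55.5007
Σ(R_m − R̄_m)² = 232.2133  ⇒  Var(R_m) = 232.2133 / 5 = 46.4427
β = Cov / Var(R_m) = 55.5007 / 46.4427 = 1.1950

1.195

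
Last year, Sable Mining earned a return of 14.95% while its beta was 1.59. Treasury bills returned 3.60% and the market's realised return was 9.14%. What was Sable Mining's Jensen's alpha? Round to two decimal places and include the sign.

Market excess return = 9.14% − 3.60% = 5.54%
CAPM benchmark = R_f + β(R_m − R_f) = 3.60% + 1.59 × 5.54% = 12.4086%
α = actual − benchmark = 14.95% − 12.4086% = +2.54%

+2.54%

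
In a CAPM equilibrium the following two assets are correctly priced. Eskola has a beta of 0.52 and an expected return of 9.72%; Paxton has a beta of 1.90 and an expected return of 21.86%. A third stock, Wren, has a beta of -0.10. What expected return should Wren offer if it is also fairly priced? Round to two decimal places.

4.27%

MRP (SML slope) = (21.86% − 9.72%) / (1.90 − 0.52) = 12.14% / 1.38 = 8.7971%
R_f (intercept) = 9.72% − 0.52 × 8.7971% = 5.1455%
E(R_Wren) = R_f + β × MRP = 5.1455% + -0.10 × 8.7971% = 4.27%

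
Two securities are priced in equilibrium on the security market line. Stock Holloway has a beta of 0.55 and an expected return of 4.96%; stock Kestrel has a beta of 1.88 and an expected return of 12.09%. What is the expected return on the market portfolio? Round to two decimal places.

7.37%

Both satisfy E(R) = R_f + β·MRP, so the slope of the SML is
MRP = (12.09% − 4.96%) / (1.88 − 0.55) = 7.13% / 1.33 = 5.3609%
R_f = E(R_Holloway) − β_Holloway·MRP = 4.96% − 0.55 × 5.3609% = 2.0115%
E(R_m) = R_f + MRP = 2.0115% + 5.3609% = 7.37%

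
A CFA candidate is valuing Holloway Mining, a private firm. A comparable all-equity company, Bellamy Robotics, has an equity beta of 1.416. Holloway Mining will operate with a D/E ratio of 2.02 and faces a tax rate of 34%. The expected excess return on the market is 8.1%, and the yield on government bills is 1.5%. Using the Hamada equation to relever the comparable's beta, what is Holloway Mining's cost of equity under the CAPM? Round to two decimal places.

28.26%

β_L = β_U × [1 + (1 − t)(D/E)] = 1.416 × [1 + (1 − 0.34) × 2.02]
    = 1.416 × [1 + 0.66 × 2.02] = 1.416 × 2.3332 = 3.3038
E(R) = R_f + β_L × MRP = 1.5% + 3.3038 × 8.1% = 28.26%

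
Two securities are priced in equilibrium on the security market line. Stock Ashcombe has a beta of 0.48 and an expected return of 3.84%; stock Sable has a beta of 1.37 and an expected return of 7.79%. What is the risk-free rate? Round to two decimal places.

1.71%

Both satisfy E(R) = R_f + β·MRP, so the slope of the SML is
MRP = (7.79% − 3.84%) / (1.37 − 0.48) = 3.95% / 0.89 = 4.4382%
R_f = E(R_Ashcombe) − β_Ashcombe·MRP = 3.84% − 0.48 × 4.4382% = 1.7097%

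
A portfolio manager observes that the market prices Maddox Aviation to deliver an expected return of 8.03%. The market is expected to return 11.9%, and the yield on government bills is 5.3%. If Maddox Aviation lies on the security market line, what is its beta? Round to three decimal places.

MRP = 11.9% − 5.3% = 6.60%
β = (E(R) − R_f) / MRP = (8.03% − 5.3%) / 6.6% = 2.73% / 6.6% = 0.414

0.414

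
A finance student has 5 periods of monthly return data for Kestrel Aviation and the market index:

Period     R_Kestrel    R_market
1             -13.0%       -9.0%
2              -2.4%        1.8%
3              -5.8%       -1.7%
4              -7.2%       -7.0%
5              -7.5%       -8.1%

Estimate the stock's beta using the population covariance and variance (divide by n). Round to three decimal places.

0.709

Mean R_i = (-13.0 − 2.4 − 5.8 − 7.2 − 7.5) / 5 = -7.1800%
Mean R_m = (-9.0 + 1.8 − 1.7 − 7.0 − 8.1) / 5 = -4.8000%
Σ(R_i − R̄_i)(R_m − R̄_m) = 61.3700  ⇒  Cov = 61.3700 / 5 = 12.2740
Σ(R_m − R̄_m)² = 86.5400  ⇒  Var(R_m) = 86.5400 / 5 = 17.3080
β = Cov / Var(R_m) = 12.2740 / 17.3080 = 0.7092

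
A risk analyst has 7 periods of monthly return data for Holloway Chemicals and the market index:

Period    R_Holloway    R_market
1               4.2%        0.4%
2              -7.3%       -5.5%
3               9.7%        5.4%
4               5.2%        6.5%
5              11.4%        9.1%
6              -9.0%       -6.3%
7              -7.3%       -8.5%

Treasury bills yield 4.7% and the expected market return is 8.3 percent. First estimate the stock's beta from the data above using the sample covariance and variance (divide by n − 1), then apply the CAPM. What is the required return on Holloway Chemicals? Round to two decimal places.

Mean R_i = (4.2 − 7.3 + 9.7 + 5.2 + 11.4 − 9.0 − 7.3) / 7 = 0.9857%
Mean R_m = (0.4 − 5.5 + 5.4 + 6.5 + 9.1 − 6.3 − 8.5) / 7 = 0.1571%
Σ(R_i − R̄_i)(R_m − R̄_m) = 349.4157  ⇒  Cov = 349.4157 / 6 = 58.2360
Σ(R_m − R̄_m)² = 296.3971  ⇒  Var(R_m) = 296.3971 / 6 = 49.3995
β = Cov / Var(R_m) = 58.2360 / 49.3995 = 1.1789
MRP = 8.3% − 4.7% = 3.60%
E(R) = R_f + β × MRP = 4.7% + 1.1789 × 3.6% = 8.94%

8.94%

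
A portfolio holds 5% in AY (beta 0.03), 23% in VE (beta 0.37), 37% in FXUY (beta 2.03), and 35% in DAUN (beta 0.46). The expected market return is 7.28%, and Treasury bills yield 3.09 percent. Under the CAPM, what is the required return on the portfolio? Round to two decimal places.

7.27%

β_P = Σ w_i β_i = 0.05×0.03 + 0.23×0.37 + 0.37×2.03 + 0.35×0.46 = 0.9987
MRP = 7.28% − 3.09% = 4.19%
E(R_P) = R_f + β_P × MRP = 3.09% + 0.9987 × 4.19% = 7.27%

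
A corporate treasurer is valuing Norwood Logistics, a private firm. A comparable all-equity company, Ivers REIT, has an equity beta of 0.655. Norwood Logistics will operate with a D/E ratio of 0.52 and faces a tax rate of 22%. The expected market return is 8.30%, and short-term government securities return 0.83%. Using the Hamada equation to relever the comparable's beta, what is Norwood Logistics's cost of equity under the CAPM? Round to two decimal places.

β_L = β_U × [1 + (1 − t)(D/E)] = 0.655 × [1 + (1 − 0.22) × 0.52]
    = 0.655 × [1 + 0.78 × 0.52] = 0.655 × 1.4056 = 0.9207
MRP = 8.30% − 0.83% = 7.47%
E(R) = R_f + β_L × MRP = 0.83% + 0.9207 × 7.47% = 7.71%

7.71%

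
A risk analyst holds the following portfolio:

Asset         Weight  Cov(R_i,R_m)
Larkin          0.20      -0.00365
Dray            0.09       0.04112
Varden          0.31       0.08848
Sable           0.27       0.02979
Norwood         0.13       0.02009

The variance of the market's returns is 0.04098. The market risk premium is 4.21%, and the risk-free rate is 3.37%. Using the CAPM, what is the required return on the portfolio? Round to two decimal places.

β_Larkin = -0.00365 / 0.04098 = -0.0891
β_Dray = 0.04112 / 0.04098 = 1.0034
β_Varden = 0.08848 / 0.04098 = 2.1591
β_Sable = 0.02979 / 0.04098 = 0.7269
β_Norwood = 0.02009 / 0.04098 = 0.4902
β_P = Σ w_i β_i = 0.20×-0.0891 + 0.09×1.0034 + 0.31×2.1591 + 0.27×0.7269 + 0.13×0.4902 = 1.0018
E(R_P) = R_f + β_P × MRP = 3.37% + 1.0018 × 4.21% = 7.59%

7.59%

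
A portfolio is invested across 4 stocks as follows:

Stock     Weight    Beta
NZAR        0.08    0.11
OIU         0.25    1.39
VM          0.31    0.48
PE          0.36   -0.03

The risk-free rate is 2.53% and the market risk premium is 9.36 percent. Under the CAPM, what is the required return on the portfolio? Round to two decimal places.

7.16%

β_P = Σ w_i β_i = 0.08×0.11 + 0.25×1.39 + 0.31×0.48 + 0.36×-0.03 = 0.4943
E(R_P) = R_f + β_P × MRP = 2.53% + 0.4943 × 9.36% = 7.16%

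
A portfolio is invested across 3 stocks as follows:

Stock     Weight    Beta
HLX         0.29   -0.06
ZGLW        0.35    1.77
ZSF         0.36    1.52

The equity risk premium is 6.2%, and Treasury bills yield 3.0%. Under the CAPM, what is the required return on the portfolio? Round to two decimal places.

β_P = Σ w_i β_i = 0.29×-0.06 + 0.35×1.77 + 0.36×1.52 = 1.1493
E(R_P) = R_f + β_P × MRP = 3.0% + 1.1493 × 6.2% = 10.13%

10.13%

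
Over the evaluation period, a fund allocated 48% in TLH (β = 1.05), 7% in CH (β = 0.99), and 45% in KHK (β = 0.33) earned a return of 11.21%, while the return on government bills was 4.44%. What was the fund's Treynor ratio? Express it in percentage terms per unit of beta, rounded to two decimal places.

9.38%

β_P = 0.48×1.05 + 0.07×0.99 + 0.45×0.33 = 0.7218
Treynor = (R_P − R_f) / β_P = (11.21% − 4.44%) / 0.7218 = 6.77% / 0.7218 = 9.38%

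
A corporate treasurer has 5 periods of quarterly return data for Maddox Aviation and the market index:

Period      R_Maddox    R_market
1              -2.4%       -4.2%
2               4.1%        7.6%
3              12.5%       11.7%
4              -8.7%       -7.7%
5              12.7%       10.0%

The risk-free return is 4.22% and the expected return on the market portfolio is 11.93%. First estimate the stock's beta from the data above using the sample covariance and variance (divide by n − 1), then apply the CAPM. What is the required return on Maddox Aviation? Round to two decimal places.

12.11%

Mean R_i = (-2.4 + 4.1 + 12.5 − 8.7 + 12.7) / 5 = 3.6400%
Mean R_m = (-4.2 + 7.6 + 11.7 − 7.7 + 10.0) / 5 = 3.4800%
Σ(R_i − R̄_i)(R_m − R̄_m) = 318.1440  ⇒  Cov = 318.1440 / 4 = 79.5360
Σ(R_m − R̄_m)² = 311.0280  ⇒  Var(R_m) = 311.0280 / 4 = 77.7570
β = Cov / Var(R_m) = 79.5360 / 77.7570 = 1.0229
MRP = 11.93% − 4.22% = 7.71%
E(R) = R_f + β × MRP = 4.22% + 1.0229 × 7.71% = 12.11%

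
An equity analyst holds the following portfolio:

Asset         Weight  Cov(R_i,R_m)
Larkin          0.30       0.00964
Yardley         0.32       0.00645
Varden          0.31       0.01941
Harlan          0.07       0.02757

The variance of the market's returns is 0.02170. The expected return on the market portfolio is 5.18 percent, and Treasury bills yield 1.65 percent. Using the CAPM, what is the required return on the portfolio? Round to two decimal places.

β_Larkin = 0.00964 / 0.02170 = 0.4442
β_Yardley = 0.00645 / 0.02170 = 0.2972
β_Varden = 0.01941 / 0.02170 = 0.8945
β_Harlan = 0.02757 / 0.02170 = 1.2705
β_P = Σ w_i β_i = 0.30×0.4442 + 0.32×0.2972 + 0.31×0.8945 + 0.07×1.2705 = 0.5946
MRP = 5.18% − 1.65% = 3.53%
E(R_P) = R_f + β_P × MRP = 1.65% + 0.5946 × 3.53% = 3.75%

3.75%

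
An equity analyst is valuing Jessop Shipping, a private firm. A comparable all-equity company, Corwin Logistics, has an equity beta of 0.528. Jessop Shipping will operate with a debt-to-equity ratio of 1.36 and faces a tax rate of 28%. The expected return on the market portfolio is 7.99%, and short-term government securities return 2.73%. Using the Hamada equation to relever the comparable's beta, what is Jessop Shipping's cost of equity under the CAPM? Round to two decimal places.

β_L = β_U × [1 + (1 − t)(D/E)] = 0.528 × [1 + (1 − 0.28) × 1.36]
    = 0.528 × [1 + 0.72 × 1.36] = 0.528 × 1.9792 = 1.0450
MRP = 7.99% − 2.73% = 5.26%
E(R) = R_f + β_L × MRP = 2.73% + 1.0450 × 5.26% = 8.23%

8.23%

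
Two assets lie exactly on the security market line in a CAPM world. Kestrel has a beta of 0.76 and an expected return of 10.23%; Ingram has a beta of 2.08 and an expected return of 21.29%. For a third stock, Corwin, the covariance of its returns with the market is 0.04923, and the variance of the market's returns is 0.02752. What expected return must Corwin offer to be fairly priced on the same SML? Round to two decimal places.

18.85%

MRP = (21.29% − 10.23%) / (2.08 − 0.76) = 8.3788%
R_f = 10.23% − 0.76 × 8.3788% = 3.8621%
β_Corwin = Cov / Var(R_m) = 0.04923 / 0.02752 = 1.7889
E(R_Corwin) = R_f + β × MRP = 3.8621% + 1.7889 × 8.3788% = 18.85%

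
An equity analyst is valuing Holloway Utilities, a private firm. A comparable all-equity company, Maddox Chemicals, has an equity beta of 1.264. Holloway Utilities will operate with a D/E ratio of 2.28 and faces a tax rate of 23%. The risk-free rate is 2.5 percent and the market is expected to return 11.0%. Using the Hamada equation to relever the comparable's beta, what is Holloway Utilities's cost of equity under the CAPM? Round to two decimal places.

β_L = β_U × [1 + (1 − t)(D/E)] = 1.264 × [1 + (1 − 0.23) × 2.28]
    = 1.264 × [1 + 0.77 × 2.28] = 1.264 × 2.7556 = 3.4831
MRP = 11.0% − 2.5% = 8.50%
E(R) = R_f + β_L × MRP = 2.5% + 3.4831 × 8.5% = 32.11%

32.11%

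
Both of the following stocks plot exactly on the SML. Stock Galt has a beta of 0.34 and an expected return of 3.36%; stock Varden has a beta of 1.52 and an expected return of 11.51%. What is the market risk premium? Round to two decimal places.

Both satisfy E(R) = R_f + β·MRP, so the slope of the SML is
MRP = (11.51% − 3.36%) / (1.52 − 0.34) = 8.15% / 1.18 = 6.9068%

6.91%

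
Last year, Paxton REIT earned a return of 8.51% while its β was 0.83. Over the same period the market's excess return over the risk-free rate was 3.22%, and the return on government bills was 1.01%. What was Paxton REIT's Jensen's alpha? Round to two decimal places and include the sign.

CAPM benchmark = R_f + β(R_m − R_f) = 1.01% + 0.83 × 3.22% = 3.6826%
α = actual − benchmark = 8.51% − 3.6826% = +4.83%

+4.83%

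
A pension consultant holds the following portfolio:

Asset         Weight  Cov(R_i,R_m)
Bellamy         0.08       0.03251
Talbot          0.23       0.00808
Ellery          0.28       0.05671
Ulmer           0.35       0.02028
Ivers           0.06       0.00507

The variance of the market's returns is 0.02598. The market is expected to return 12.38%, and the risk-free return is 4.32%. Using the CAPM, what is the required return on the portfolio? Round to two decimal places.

β_Bellamy = 0.03251 / 0.02598 = 1.2513
β_Talbot = 0.00808 / 0.02598 = 0.3110
β_Ellery = 0.05671 / 0.02598 = 2.1828
β_Ulmer = 0.02028 / 0.02598 = 0.7806
β_Ivers = 0.00507 / 0.02598 = 0.1952
β_P = Σ w_i β_i = 0.08×1.2513 + 0.23×0.3110 + 0.28×2.1828 + 0.35×0.7806 + 0.06×0.1952 = 1.0677
MRP = 12.38% − 4.32% = 8.06%
E(R_P) = R_f + β_P × MRP = 4.32% + 1.0677 × 8.06% = 12.93%

12.93%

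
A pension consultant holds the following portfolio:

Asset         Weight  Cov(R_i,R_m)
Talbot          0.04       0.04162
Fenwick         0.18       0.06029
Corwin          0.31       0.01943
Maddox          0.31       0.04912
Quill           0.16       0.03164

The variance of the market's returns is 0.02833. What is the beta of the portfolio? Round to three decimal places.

β_Talbot = 0.04162 / 0.02833 = 1.4691
β_Fenwick = 0.06029 / 0.02833 = 2.1281
β_Corwin = 0.01943 / 0.02833 = 0.6858
β_Maddox = 0.04912 / 0.02833 = 1.7339
β_Quill = 0.03164 / 0.02833 = 1.1168
β_P = Σ w_i β_i = 0.04×1.4691 + 0.18×2.1281 + 0.31×0.6858 + 0.31×1.7339 + 0.16×1.1168 = 1.3706

1.371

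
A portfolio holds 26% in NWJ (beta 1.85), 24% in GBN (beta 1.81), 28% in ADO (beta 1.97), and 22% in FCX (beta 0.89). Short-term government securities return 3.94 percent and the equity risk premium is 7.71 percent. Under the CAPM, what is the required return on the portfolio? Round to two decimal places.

16.76%

β_P = Σ w_i β_i = 0.26×1.85 + 0.24×1.81 + 0.28×1.97 + 0.22×0.89 = 1.6628
E(R_P) = R_f + β_P × MRP = 3.94% + 1.6628 × 7.71% = 16.76%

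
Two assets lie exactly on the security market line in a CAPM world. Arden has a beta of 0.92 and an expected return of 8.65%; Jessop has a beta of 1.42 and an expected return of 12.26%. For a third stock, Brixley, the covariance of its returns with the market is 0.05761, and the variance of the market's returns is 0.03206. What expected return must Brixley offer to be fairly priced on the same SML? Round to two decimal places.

MRP = (12.26% − 8.65%) / (1.42 − 0.92) = 7.2200%
R_f = 8.65% − 0.92 × 7.2200% = 2.0076%
β_Brixley = Cov / Var(R_m) = 0.05761 / 0.03206 = 1.7969
E(R_Brixley) = R_f + β × MRP = 2.0076% + 1.7969 × 7.2200% = 14.98%

14.98%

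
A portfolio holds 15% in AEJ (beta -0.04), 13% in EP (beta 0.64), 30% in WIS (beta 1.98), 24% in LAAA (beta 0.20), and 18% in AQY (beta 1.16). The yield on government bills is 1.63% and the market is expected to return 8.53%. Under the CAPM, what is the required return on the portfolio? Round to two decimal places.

β_P = Σ w_i β_i = 0.15×-0.04 + 0.13×0.64 + 0.30×1.98 + 0.24×0.20 + 0.18×1.16 = 0.9280
MRP = 8.53% − 1.63% = 6.90%
E(R_P) = R_f + β_P × MRP = 1.63% + 0.9280 × 6.90% = 8.03%

8.03%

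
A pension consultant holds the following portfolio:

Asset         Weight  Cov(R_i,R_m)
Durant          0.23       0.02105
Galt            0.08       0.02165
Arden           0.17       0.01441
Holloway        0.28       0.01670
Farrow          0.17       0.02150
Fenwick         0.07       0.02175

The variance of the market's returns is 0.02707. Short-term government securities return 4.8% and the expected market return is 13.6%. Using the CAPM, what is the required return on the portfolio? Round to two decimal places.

10.94%

β_Durant = 0.02105 / 0.02707 = 0.7776
β_Galt = 0.02165 / 0.02707 = 0.7998
β_Arden = 0.01441 / 0.02707 = 0.5323
β_Holloway = 0.01670 / 0.02707 = 0.6169
β_Farrow = 0.02150 / 0.02707 = 0.7942
β_Fenwick = 0.02175 / 0.02707 = 0.8035
β_P = Σ w_i β_i = 0.23×0.7776 + 0.08×0.7998 + 0.17×0.5323 + 0.28×0.6169 + 0.17×0.7942 + 0.07×0.8035 = 0.6973
MRP = 13.6% − 4.8% = 8.80%
E(R_P) = R_f + β_P × MRP = 4.8% + 0.6973 × 8.8% = 10.94%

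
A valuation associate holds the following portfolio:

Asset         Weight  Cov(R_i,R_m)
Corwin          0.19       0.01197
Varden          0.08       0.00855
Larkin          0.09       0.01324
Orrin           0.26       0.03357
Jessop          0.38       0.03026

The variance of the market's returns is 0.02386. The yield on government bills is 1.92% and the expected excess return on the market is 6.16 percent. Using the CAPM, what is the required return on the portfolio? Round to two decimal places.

β_Corwin = 0.01197 / 0.02386 = 0.5017
β_Varden = 0.00855 / 0.02386 = 0.3583
β_Larkin = 0.01324 / 0.02386 = 0.5549
β_Orrin = 0.03357 / 0.02386 = 1.4070
β_Jessop = 0.03026 / 0.02386 = 1.2682
β_P = Σ w_i β_i = 0.19×0.5017 + 0.08×0.3583 + 0.09×0.5549 + 0.26×1.4070 + 0.38×1.2682 = 1.0217
E(R_P) = R_f + β_P × MRP = 1.92% + 1.0217 × 6.16% = 8.21%

8.21%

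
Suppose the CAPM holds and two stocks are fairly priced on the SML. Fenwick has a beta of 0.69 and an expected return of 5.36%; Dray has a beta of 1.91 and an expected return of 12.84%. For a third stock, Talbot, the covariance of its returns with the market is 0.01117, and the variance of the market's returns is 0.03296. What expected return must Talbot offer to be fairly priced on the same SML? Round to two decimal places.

MRP = (12.84% − 5.36%) / (1.91 − 0.69) = 6.1311%
R_f = 5.36% − 0.69 × 6.1311% = 1.1295%
β_Talbot = Cov / Var(R_m) = 0.01117 / 0.03296 = 0.3389
E(R_Talbot) = R_f + β × MRP = 1.1295% + 0.3389 × 6.1311% = 3.21%

3.21%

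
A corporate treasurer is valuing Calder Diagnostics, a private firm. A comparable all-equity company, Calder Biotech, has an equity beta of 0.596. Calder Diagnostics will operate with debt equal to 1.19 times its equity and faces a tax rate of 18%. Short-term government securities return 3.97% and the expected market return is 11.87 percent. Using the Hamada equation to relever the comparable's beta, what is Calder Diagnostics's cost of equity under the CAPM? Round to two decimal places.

13.27%

β_L = β_U × [1 + (1 − t)(D/E)] = 0.596 × [1 + (1 − 0.18) × 1.19]
    = 0.596 × [1 + 0.82 × 1.19] = 0.596 × 1.9758 = 1.1776
MRP = 11.87% − 3.97% = 7.90%
E(R) = R_f + β_L × MRP = 3.97% + 1.1776 × 7.90% = 13.27%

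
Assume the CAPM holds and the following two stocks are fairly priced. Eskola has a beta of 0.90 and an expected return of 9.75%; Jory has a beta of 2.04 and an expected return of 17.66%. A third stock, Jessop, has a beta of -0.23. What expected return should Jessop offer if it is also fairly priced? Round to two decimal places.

1.91%

MRP (SML slope) = (17.66% − 9.75%) / (2.04 − 0.90) = 7.91% / 1.14 = 6.9386%
R_f (intercept) = 9.75% − 0.90 × 6.9386% = 3.5053%
E(R_Jessop) = R_f + β × MRP = 3.5053% + -0.23 × 6.9386% = 1.91%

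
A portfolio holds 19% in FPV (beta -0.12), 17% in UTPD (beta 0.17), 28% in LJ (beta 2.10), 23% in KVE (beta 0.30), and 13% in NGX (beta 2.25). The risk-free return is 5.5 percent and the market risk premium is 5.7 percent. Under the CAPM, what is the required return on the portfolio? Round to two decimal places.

10.95%

β_P = Σ w_i β_i = 0.19×-0.12 + 0.17×0.17 + 0.28×2.10 + 0.23×0.30 + 0.13×2.25 = 0.9556
E(R_P) = R_f + β_P × MRP = 5.5% + 0.9556 × 5.7% = 10.95%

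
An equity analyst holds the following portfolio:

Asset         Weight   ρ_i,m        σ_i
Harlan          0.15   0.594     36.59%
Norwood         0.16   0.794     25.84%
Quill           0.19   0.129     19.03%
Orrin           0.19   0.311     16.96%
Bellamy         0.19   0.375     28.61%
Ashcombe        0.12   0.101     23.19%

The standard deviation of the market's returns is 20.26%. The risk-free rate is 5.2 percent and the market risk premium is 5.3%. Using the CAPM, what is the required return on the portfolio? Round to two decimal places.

β_Harlan = 0.594 × 36.59% / 20.26% = 1.0728
β_Norwood = 0.794 × 25.84% / 20.26% = 1.0127
β_Quill = 0.129 × 19.03% / 20.26% = 0.1212
β_Orrin = 0.311 × 16.96% / 20.26% = 0.2603
β_Bellamy = 0.375 × 28.61% / 20.26% = 0.5296
β_Ashcombe = 0.101 × 23.19% / 20.26% = 0.1156
β_P = Σ w_i β_i = 0.15×1.0728 + 0.16×1.0127 + 0.19×0.1212 + 0.19×0.2603 + 0.19×0.5296 + 0.12×0.1156 = 0.5099
E(R_P) = R_f + β_P × MRP = 5.2% + 0.5099 × 5.3% = 7.90%

7.90%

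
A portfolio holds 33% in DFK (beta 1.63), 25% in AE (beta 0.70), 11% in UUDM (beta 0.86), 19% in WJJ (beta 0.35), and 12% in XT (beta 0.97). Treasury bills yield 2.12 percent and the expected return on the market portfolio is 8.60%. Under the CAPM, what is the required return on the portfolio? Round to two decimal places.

β_P = Σ w_i β_i = 0.33×1.63 + 0.25×0.70 + 0.11×0.86 + 0.19×0.35 + 0.12×0.97 = 0.9904
MRP = 8.60% − 2.12% = 6.48%
E(R_P) = R_f + β_P × MRP = 2.12% + 0.9904 × 6.48% = 8.54%

8.54%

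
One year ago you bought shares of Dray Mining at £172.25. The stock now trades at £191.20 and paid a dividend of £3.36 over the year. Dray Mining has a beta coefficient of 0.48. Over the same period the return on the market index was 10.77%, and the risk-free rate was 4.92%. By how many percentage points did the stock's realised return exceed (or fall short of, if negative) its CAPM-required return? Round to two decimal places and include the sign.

Realised HPR = (P1 + D1 − P0) / P0 = (191.20 + 3.36 − 172.25) / 172.25 = 22.31 / 172.25 = 12.9521%
MRP = 10.77% − 4.92% = 5.85%
CAPM required = R_f + β·MRP = 4.92% + 0.48 × 5.85% = 7.7280%
α = realised − required = 12.9521% − 7.7280% = +5.22%

+5.22%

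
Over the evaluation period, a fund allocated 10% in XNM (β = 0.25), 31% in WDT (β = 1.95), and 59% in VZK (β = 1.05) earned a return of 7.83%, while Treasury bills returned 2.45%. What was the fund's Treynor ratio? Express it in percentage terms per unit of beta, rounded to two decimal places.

β_P = 0.10×0.25 + 0.31×1.95 + 0.59×1.05 = 1.2490
Treynor = (R_P − R_f) / β_P = (7.83% − 2.45%) / 1.2490 = 5.38% / 1.2490 = 4.31%

4.31%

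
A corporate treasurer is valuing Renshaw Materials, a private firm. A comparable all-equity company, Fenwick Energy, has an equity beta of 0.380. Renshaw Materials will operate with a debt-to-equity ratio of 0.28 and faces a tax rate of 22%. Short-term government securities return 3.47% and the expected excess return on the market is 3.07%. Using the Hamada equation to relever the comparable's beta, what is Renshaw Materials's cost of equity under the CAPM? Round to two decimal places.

4.89%

β_L = β_U × [1 + (1 − t)(D/E)] = 0.380 × [1 + (1 − 0.22) × 0.28]
    = 0.380 × [1 + 0.78 × 0.28] = 0.380 × 1.2184 = 0.4630
E(R) = R_f + β_L × MRP = 3.47% + 0.4630 × 3.07% = 4.89%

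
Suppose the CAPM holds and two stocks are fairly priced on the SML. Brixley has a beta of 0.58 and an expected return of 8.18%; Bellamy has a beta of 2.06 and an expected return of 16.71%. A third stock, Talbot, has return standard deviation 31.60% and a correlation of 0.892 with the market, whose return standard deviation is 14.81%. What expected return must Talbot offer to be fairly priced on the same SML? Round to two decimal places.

15.81%

MRP = (16.71% − 8.18%) / (2.06 − 0.58) = 5.7635%
R_f = 8.18% − 0.58 × 5.7635% = 4.8372%
β_Talbot = ρ·σ_i/σ_m = 0.892 × 31.60 / 14.81 = 1.9033
E(R_Talbot) = R_f + β × MRP = 4.8372% + 1.9033 × 5.7635% = 15.81%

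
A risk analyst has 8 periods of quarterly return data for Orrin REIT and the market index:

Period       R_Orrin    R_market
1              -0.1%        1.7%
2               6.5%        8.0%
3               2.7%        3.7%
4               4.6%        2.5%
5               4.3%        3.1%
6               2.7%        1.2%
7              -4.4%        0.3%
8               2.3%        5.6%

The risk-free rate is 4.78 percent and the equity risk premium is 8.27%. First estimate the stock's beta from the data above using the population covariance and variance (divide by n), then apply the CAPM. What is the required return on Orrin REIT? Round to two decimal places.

12.41%

Mean R_i = (-0.1 + 6.5 + 2.7 + 4.6 + 4.3 + 2.7 − 4.4 + 2.3) / 8 = 2.3250%
Mean R_m = (1.7 + 8.0 + 3.7 + 2.5 + 3.1 + 1.2 + 0.3 + 5.6) / 8 = 3.2625%
Σ(R_i − R̄_i)(R_m − R̄_m) = 40.7675  ⇒  Cov = 40.7675 / 8 = 5.0959
Σ(R_m − R̄_m)² = 44.1788  ⇒  Var(R_m) = 44.1788 / 8 = 5.5224
β = Cov / Var(R_m) = 5.0959 / 5.5224 = 0.9228
E(R) = R_f + β × MRP = 4.78% + 0.9228 × 8.27% = 12.41%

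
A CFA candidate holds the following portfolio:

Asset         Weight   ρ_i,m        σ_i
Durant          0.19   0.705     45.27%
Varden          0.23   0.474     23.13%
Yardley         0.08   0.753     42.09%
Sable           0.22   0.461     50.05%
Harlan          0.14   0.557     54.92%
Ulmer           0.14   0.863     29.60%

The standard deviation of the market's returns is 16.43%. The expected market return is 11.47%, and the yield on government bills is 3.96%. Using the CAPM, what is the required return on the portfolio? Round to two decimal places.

β_Durant = 0.705 × 45.27% / 16.43% = 1.9425
β_Varden = 0.474 × 23.13% / 16.43% = 0.6673
β_Yardley = 0.753 × 42.09% / 16.43% = 1.9290
β_Sable = 0.461 × 50.05% / 16.43% = 1.4043
β_Harlan = 0.557 × 54.92% / 16.43% = 1.8619
β_Ulmer = 0.863 × 29.60% / 16.43% = 1.5548
β_P = Σ w_i β_i = 0.19×1.9425 + 0.23×0.6673 + 0.08×1.9290 + 0.22×1.4043 + 0.14×1.8619 + 0.14×1.5548 = 1.4642
MRP = 11.47% − 3.96% = 7.51%
E(R_P) = R_f + β_P × MRP = 3.96% + 1.4642 × 7.51% = 14.96%

14.96%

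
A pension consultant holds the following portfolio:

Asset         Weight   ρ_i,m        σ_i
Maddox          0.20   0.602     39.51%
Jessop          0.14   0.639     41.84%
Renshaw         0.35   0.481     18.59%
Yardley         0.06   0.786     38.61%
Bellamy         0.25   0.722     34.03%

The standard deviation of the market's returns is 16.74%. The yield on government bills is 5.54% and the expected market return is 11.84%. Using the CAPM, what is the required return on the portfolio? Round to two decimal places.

β_Maddox = 0.602 × 39.51% / 16.74% = 1.4208
β_Jessop = 0.639 × 41.84% / 16.74% = 1.5971
β_Renshaw = 0.481 × 18.59% / 16.74% = 0.5342
β_Yardley = 0.786 × 38.61% / 16.74% = 1.8129
β_Bellamy = 0.722 × 34.03% / 16.74% = 1.4677
β_P = Σ w_i β_i = 0.20×1.4208 + 0.14×1.5971 + 0.35×0.5342 + 0.06×1.8129 + 0.25×1.4677 = 1.1704
MRP = 11.84% − 5.54% = 6.30%
E(R_P) = R_f + β_P × MRP = 5.54% + 1.1704 × 6.30% = 12.91%

12.91%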